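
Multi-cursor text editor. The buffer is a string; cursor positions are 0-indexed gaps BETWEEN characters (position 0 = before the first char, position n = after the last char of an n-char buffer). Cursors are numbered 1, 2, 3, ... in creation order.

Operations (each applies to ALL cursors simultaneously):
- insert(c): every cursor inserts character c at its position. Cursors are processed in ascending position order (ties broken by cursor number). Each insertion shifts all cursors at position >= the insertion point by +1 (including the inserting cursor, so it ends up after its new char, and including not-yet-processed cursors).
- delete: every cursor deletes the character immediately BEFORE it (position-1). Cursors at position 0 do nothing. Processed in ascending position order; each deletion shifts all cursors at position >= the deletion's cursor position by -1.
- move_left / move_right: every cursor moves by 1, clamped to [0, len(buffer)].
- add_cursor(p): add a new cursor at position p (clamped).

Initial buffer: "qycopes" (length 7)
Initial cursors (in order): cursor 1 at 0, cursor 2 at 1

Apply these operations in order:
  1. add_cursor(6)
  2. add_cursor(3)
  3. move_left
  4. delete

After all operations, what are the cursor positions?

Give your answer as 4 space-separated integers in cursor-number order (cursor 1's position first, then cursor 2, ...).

Answer: 0 0 3 1

Derivation:
After op 1 (add_cursor(6)): buffer="qycopes" (len 7), cursors c1@0 c2@1 c3@6, authorship .......
After op 2 (add_cursor(3)): buffer="qycopes" (len 7), cursors c1@0 c2@1 c4@3 c3@6, authorship .......
After op 3 (move_left): buffer="qycopes" (len 7), cursors c1@0 c2@0 c4@2 c3@5, authorship .......
After op 4 (delete): buffer="qcoes" (len 5), cursors c1@0 c2@0 c4@1 c3@3, authorship .....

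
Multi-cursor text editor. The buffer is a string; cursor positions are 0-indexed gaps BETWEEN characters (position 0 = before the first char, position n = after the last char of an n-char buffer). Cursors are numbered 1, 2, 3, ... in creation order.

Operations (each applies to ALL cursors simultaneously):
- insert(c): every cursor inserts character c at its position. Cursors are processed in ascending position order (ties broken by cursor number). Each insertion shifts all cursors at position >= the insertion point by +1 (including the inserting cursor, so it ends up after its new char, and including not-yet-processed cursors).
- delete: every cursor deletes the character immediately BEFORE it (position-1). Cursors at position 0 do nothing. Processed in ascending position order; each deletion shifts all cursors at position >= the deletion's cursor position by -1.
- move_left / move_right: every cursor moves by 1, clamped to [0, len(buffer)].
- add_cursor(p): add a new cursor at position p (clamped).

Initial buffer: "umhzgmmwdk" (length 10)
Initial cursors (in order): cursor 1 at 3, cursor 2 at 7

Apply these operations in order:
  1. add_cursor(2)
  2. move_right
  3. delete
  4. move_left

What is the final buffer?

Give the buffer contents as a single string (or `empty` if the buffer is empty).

Answer: umgmmdk

Derivation:
After op 1 (add_cursor(2)): buffer="umhzgmmwdk" (len 10), cursors c3@2 c1@3 c2@7, authorship ..........
After op 2 (move_right): buffer="umhzgmmwdk" (len 10), cursors c3@3 c1@4 c2@8, authorship ..........
After op 3 (delete): buffer="umgmmdk" (len 7), cursors c1@2 c3@2 c2@5, authorship .......
After op 4 (move_left): buffer="umgmmdk" (len 7), cursors c1@1 c3@1 c2@4, authorship .......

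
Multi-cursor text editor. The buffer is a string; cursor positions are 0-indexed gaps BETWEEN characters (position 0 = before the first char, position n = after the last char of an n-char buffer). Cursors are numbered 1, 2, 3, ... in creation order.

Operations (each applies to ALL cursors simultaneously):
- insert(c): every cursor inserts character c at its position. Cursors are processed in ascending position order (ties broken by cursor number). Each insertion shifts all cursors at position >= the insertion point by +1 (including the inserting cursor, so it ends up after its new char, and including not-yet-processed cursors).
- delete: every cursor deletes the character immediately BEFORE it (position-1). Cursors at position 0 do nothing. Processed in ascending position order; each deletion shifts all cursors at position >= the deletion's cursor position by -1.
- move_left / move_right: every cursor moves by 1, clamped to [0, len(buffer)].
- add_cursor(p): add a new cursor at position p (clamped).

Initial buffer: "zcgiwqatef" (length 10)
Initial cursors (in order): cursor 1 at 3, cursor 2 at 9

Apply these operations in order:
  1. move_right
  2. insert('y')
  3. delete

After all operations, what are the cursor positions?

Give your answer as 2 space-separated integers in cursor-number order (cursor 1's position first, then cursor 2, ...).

After op 1 (move_right): buffer="zcgiwqatef" (len 10), cursors c1@4 c2@10, authorship ..........
After op 2 (insert('y')): buffer="zcgiywqatefy" (len 12), cursors c1@5 c2@12, authorship ....1......2
After op 3 (delete): buffer="zcgiwqatef" (len 10), cursors c1@4 c2@10, authorship ..........

Answer: 4 10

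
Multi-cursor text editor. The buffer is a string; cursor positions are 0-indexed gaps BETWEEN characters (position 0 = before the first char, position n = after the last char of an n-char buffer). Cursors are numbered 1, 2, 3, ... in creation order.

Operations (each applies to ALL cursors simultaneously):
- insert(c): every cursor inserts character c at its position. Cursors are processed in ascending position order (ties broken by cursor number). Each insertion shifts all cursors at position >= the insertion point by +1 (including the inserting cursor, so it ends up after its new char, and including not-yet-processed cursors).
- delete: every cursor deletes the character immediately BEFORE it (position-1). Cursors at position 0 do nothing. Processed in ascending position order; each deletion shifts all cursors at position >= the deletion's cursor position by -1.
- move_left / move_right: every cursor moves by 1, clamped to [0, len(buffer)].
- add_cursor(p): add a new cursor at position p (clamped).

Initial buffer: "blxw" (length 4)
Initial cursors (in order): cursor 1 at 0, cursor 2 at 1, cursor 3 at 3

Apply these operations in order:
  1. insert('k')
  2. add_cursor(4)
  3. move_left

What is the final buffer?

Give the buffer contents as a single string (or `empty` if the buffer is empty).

Answer: kbklxkw

Derivation:
After op 1 (insert('k')): buffer="kbklxkw" (len 7), cursors c1@1 c2@3 c3@6, authorship 1.2..3.
After op 2 (add_cursor(4)): buffer="kbklxkw" (len 7), cursors c1@1 c2@3 c4@4 c3@6, authorship 1.2..3.
After op 3 (move_left): buffer="kbklxkw" (len 7), cursors c1@0 c2@2 c4@3 c3@5, authorship 1.2..3.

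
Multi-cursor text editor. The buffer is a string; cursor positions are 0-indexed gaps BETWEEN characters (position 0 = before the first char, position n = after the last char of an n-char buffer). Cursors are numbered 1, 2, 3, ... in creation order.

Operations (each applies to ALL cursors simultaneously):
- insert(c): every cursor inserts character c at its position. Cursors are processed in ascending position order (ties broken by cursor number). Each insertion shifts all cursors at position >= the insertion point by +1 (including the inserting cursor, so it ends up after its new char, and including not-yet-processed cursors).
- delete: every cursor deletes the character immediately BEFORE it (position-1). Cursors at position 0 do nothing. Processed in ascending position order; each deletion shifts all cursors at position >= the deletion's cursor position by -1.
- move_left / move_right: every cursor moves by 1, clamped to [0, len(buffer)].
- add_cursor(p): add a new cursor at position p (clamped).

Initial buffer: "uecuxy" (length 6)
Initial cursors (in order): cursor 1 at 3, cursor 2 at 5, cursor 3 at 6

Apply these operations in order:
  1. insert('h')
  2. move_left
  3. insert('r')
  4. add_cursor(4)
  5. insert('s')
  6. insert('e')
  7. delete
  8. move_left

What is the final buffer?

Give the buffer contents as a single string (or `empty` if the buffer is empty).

After op 1 (insert('h')): buffer="uechuxhyh" (len 9), cursors c1@4 c2@7 c3@9, authorship ...1..2.3
After op 2 (move_left): buffer="uechuxhyh" (len 9), cursors c1@3 c2@6 c3@8, authorship ...1..2.3
After op 3 (insert('r')): buffer="uecrhuxrhyrh" (len 12), cursors c1@4 c2@8 c3@11, authorship ...11..22.33
After op 4 (add_cursor(4)): buffer="uecrhuxrhyrh" (len 12), cursors c1@4 c4@4 c2@8 c3@11, authorship ...11..22.33
After op 5 (insert('s')): buffer="uecrsshuxrshyrsh" (len 16), cursors c1@6 c4@6 c2@11 c3@15, authorship ...1141..222.333
After op 6 (insert('e')): buffer="uecrsseehuxrsehyrseh" (len 20), cursors c1@8 c4@8 c2@14 c3@19, authorship ...114141..2222.3333
After op 7 (delete): buffer="uecrsshuxrshyrsh" (len 16), cursors c1@6 c4@6 c2@11 c3@15, authorship ...1141..222.333
After op 8 (move_left): buffer="uecrsshuxrshyrsh" (len 16), cursors c1@5 c4@5 c2@10 c3@14, authorship ...1141..222.333

Answer: uecrsshuxrshyrsh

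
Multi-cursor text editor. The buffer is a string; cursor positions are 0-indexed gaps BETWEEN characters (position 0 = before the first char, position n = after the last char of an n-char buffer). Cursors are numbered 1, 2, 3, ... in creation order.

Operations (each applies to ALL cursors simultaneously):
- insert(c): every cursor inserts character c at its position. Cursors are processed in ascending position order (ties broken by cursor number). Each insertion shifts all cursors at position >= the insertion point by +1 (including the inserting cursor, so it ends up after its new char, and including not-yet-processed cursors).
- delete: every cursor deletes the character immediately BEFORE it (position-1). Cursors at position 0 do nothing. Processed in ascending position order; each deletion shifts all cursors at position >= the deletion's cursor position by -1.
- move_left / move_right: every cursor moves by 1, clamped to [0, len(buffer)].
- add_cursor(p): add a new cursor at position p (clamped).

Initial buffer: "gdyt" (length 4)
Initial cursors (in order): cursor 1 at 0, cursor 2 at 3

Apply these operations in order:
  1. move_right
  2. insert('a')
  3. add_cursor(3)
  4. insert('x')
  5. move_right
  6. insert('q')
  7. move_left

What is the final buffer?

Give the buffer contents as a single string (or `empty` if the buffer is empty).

After op 1 (move_right): buffer="gdyt" (len 4), cursors c1@1 c2@4, authorship ....
After op 2 (insert('a')): buffer="gadyta" (len 6), cursors c1@2 c2@6, authorship .1...2
After op 3 (add_cursor(3)): buffer="gadyta" (len 6), cursors c1@2 c3@3 c2@6, authorship .1...2
After op 4 (insert('x')): buffer="gaxdxytax" (len 9), cursors c1@3 c3@5 c2@9, authorship .11.3..22
After op 5 (move_right): buffer="gaxdxytax" (len 9), cursors c1@4 c3@6 c2@9, authorship .11.3..22
After op 6 (insert('q')): buffer="gaxdqxyqtaxq" (len 12), cursors c1@5 c3@8 c2@12, authorship .11.13.3.222
After op 7 (move_left): buffer="gaxdqxyqtaxq" (len 12), cursors c1@4 c3@7 c2@11, authorship .11.13.3.222

Answer: gaxdqxyqtaxq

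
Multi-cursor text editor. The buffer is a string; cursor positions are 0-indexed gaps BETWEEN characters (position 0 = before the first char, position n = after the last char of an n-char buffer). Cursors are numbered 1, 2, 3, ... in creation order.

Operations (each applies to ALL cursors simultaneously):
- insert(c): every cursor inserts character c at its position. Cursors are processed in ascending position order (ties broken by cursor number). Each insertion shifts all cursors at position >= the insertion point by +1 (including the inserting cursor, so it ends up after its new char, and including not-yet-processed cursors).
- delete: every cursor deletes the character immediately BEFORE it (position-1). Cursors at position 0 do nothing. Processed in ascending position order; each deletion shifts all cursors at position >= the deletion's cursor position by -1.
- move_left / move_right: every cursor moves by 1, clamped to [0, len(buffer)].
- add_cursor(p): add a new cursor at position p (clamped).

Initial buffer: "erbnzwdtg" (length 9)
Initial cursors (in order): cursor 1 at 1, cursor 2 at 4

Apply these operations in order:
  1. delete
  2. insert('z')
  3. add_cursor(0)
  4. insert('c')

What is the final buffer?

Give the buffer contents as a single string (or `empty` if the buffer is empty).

Answer: czcrbzczwdtg

Derivation:
After op 1 (delete): buffer="rbzwdtg" (len 7), cursors c1@0 c2@2, authorship .......
After op 2 (insert('z')): buffer="zrbzzwdtg" (len 9), cursors c1@1 c2@4, authorship 1..2.....
After op 3 (add_cursor(0)): buffer="zrbzzwdtg" (len 9), cursors c3@0 c1@1 c2@4, authorship 1..2.....
After op 4 (insert('c')): buffer="czcrbzczwdtg" (len 12), cursors c3@1 c1@3 c2@7, authorship 311..22.....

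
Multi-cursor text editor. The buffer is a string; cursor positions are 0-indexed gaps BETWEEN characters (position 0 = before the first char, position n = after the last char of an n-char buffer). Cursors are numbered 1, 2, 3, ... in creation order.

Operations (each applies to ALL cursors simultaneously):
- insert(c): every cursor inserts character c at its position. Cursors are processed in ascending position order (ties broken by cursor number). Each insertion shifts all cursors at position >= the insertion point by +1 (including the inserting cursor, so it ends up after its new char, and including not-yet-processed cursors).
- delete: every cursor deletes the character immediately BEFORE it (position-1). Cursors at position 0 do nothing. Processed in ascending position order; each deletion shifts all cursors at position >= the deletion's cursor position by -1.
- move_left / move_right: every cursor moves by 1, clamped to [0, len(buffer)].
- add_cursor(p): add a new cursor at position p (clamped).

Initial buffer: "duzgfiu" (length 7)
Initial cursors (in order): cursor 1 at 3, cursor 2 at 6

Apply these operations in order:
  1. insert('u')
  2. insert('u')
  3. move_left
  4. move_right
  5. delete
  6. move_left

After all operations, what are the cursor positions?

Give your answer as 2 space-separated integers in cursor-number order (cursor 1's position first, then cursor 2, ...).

After op 1 (insert('u')): buffer="duzugfiuu" (len 9), cursors c1@4 c2@8, authorship ...1...2.
After op 2 (insert('u')): buffer="duzuugfiuuu" (len 11), cursors c1@5 c2@10, authorship ...11...22.
After op 3 (move_left): buffer="duzuugfiuuu" (len 11), cursors c1@4 c2@9, authorship ...11...22.
After op 4 (move_right): buffer="duzuugfiuuu" (len 11), cursors c1@5 c2@10, authorship ...11...22.
After op 5 (delete): buffer="duzugfiuu" (len 9), cursors c1@4 c2@8, authorship ...1...2.
After op 6 (move_left): buffer="duzugfiuu" (len 9), cursors c1@3 c2@7, authorship ...1...2.

Answer: 3 7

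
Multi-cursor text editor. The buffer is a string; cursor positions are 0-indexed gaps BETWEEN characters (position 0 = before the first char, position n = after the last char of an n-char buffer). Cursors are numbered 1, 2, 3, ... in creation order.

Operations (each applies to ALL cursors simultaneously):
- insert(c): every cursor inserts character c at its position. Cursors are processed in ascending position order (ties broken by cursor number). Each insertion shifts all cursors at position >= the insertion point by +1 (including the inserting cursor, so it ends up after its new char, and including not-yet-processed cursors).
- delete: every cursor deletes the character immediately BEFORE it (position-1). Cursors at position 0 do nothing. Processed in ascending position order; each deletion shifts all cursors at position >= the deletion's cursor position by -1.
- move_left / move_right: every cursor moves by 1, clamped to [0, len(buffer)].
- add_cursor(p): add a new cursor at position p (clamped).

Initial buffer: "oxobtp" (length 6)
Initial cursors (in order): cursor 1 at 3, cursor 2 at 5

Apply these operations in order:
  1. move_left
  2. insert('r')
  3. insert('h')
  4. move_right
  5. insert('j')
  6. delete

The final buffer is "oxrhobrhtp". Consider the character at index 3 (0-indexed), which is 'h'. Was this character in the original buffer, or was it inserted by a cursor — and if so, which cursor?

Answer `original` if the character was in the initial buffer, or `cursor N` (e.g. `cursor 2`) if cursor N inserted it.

After op 1 (move_left): buffer="oxobtp" (len 6), cursors c1@2 c2@4, authorship ......
After op 2 (insert('r')): buffer="oxrobrtp" (len 8), cursors c1@3 c2@6, authorship ..1..2..
After op 3 (insert('h')): buffer="oxrhobrhtp" (len 10), cursors c1@4 c2@8, authorship ..11..22..
After op 4 (move_right): buffer="oxrhobrhtp" (len 10), cursors c1@5 c2@9, authorship ..11..22..
After op 5 (insert('j')): buffer="oxrhojbrhtjp" (len 12), cursors c1@6 c2@11, authorship ..11.1.22.2.
After op 6 (delete): buffer="oxrhobrhtp" (len 10), cursors c1@5 c2@9, authorship ..11..22..
Authorship (.=original, N=cursor N): . . 1 1 . . 2 2 . .
Index 3: author = 1

Answer: cursor 1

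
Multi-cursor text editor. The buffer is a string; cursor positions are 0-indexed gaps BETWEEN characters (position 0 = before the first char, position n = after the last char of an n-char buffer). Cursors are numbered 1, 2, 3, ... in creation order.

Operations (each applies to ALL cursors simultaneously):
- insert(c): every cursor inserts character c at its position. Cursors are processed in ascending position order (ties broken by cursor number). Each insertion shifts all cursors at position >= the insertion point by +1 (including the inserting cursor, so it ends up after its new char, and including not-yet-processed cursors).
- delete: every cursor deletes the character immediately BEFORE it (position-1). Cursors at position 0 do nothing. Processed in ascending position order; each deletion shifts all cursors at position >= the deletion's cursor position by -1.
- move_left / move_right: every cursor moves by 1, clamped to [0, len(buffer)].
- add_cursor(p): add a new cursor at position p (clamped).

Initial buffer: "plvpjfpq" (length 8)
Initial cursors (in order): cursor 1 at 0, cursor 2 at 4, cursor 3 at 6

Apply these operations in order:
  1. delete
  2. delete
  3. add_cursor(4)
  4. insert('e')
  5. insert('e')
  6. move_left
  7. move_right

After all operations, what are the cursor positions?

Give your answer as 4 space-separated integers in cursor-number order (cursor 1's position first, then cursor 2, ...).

After op 1 (delete): buffer="plvjpq" (len 6), cursors c1@0 c2@3 c3@4, authorship ......
After op 2 (delete): buffer="plpq" (len 4), cursors c1@0 c2@2 c3@2, authorship ....
After op 3 (add_cursor(4)): buffer="plpq" (len 4), cursors c1@0 c2@2 c3@2 c4@4, authorship ....
After op 4 (insert('e')): buffer="epleepqe" (len 8), cursors c1@1 c2@5 c3@5 c4@8, authorship 1..23..4
After op 5 (insert('e')): buffer="eepleeeepqee" (len 12), cursors c1@2 c2@8 c3@8 c4@12, authorship 11..2323..44
After op 6 (move_left): buffer="eepleeeepqee" (len 12), cursors c1@1 c2@7 c3@7 c4@11, authorship 11..2323..44
After op 7 (move_right): buffer="eepleeeepqee" (len 12), cursors c1@2 c2@8 c3@8 c4@12, authorship 11..2323..44

Answer: 2 8 8 12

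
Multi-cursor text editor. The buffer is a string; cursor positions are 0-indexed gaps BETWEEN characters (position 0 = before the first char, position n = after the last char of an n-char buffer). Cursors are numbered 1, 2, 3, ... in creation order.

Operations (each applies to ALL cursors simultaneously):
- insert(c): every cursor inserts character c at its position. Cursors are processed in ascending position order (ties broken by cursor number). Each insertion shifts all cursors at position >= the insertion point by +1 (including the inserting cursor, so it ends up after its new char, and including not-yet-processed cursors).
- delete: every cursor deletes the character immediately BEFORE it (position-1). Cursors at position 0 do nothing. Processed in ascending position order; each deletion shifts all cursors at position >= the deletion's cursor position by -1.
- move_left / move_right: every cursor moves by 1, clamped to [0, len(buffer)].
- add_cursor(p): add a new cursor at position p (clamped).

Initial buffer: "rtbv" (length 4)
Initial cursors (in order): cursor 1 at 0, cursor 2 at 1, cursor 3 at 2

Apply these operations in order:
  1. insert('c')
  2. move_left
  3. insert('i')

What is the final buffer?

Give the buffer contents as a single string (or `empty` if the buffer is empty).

Answer: icricticbv

Derivation:
After op 1 (insert('c')): buffer="crctcbv" (len 7), cursors c1@1 c2@3 c3@5, authorship 1.2.3..
After op 2 (move_left): buffer="crctcbv" (len 7), cursors c1@0 c2@2 c3@4, authorship 1.2.3..
After op 3 (insert('i')): buffer="icricticbv" (len 10), cursors c1@1 c2@4 c3@7, authorship 11.22.33..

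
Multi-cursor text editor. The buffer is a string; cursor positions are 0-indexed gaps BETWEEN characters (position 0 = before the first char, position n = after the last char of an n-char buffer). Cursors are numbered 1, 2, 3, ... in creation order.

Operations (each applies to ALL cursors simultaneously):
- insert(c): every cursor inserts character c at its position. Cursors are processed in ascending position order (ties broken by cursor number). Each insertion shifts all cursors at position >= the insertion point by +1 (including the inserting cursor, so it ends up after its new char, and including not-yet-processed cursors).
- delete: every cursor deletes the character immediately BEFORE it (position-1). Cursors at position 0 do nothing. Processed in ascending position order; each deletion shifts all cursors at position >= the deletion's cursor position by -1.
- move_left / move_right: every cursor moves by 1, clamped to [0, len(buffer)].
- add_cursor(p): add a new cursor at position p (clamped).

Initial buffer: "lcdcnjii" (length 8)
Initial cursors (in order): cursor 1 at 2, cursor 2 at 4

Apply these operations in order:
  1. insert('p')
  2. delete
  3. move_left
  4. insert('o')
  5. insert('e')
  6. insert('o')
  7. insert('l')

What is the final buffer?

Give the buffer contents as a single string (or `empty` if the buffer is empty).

After op 1 (insert('p')): buffer="lcpdcpnjii" (len 10), cursors c1@3 c2@6, authorship ..1..2....
After op 2 (delete): buffer="lcdcnjii" (len 8), cursors c1@2 c2@4, authorship ........
After op 3 (move_left): buffer="lcdcnjii" (len 8), cursors c1@1 c2@3, authorship ........
After op 4 (insert('o')): buffer="locdocnjii" (len 10), cursors c1@2 c2@5, authorship .1..2.....
After op 5 (insert('e')): buffer="loecdoecnjii" (len 12), cursors c1@3 c2@7, authorship .11..22.....
After op 6 (insert('o')): buffer="loeocdoeocnjii" (len 14), cursors c1@4 c2@9, authorship .111..222.....
After op 7 (insert('l')): buffer="loeolcdoeolcnjii" (len 16), cursors c1@5 c2@11, authorship .1111..2222.....

Answer: loeolcdoeolcnjii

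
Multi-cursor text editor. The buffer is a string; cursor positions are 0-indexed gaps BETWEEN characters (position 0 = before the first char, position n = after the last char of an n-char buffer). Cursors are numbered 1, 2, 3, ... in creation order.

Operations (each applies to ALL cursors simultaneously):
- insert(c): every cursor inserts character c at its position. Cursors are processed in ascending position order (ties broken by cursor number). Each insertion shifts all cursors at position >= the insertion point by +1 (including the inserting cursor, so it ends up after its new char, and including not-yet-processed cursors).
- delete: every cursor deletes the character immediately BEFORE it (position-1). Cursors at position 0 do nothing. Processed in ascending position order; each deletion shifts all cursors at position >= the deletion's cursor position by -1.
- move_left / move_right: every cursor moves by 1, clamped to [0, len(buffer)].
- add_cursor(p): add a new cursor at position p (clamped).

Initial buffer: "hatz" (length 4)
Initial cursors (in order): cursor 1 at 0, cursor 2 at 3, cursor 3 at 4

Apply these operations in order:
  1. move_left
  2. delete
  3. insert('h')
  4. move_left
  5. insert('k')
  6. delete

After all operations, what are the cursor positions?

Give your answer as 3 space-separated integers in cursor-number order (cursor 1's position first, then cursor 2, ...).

Answer: 0 3 3

Derivation:
After op 1 (move_left): buffer="hatz" (len 4), cursors c1@0 c2@2 c3@3, authorship ....
After op 2 (delete): buffer="hz" (len 2), cursors c1@0 c2@1 c3@1, authorship ..
After op 3 (insert('h')): buffer="hhhhz" (len 5), cursors c1@1 c2@4 c3@4, authorship 1.23.
After op 4 (move_left): buffer="hhhhz" (len 5), cursors c1@0 c2@3 c3@3, authorship 1.23.
After op 5 (insert('k')): buffer="khhhkkhz" (len 8), cursors c1@1 c2@6 c3@6, authorship 11.2233.
After op 6 (delete): buffer="hhhhz" (len 5), cursors c1@0 c2@3 c3@3, authorship 1.23.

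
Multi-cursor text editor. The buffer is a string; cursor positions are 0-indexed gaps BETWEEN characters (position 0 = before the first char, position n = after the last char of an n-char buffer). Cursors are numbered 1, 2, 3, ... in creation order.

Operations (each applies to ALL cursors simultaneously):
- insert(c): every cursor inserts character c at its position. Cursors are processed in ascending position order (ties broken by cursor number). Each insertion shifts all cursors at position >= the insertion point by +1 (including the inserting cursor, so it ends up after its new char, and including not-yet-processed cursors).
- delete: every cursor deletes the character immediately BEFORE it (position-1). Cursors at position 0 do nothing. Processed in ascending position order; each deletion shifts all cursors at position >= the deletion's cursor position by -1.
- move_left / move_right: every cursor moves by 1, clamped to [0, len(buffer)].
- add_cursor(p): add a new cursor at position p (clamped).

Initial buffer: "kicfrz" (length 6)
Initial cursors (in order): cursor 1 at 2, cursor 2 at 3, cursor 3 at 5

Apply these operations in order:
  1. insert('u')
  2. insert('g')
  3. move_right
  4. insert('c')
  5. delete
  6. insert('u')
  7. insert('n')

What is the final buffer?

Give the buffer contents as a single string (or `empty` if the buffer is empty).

Answer: kiugcunugfunrugzun

Derivation:
After op 1 (insert('u')): buffer="kiucufruz" (len 9), cursors c1@3 c2@5 c3@8, authorship ..1.2..3.
After op 2 (insert('g')): buffer="kiugcugfrugz" (len 12), cursors c1@4 c2@7 c3@11, authorship ..11.22..33.
After op 3 (move_right): buffer="kiugcugfrugz" (len 12), cursors c1@5 c2@8 c3@12, authorship ..11.22..33.
After op 4 (insert('c')): buffer="kiugccugfcrugzc" (len 15), cursors c1@6 c2@10 c3@15, authorship ..11.122.2.33.3
After op 5 (delete): buffer="kiugcugfrugz" (len 12), cursors c1@5 c2@8 c3@12, authorship ..11.22..33.
After op 6 (insert('u')): buffer="kiugcuugfurugzu" (len 15), cursors c1@6 c2@10 c3@15, authorship ..11.122.2.33.3
After op 7 (insert('n')): buffer="kiugcunugfunrugzun" (len 18), cursors c1@7 c2@12 c3@18, authorship ..11.1122.22.33.33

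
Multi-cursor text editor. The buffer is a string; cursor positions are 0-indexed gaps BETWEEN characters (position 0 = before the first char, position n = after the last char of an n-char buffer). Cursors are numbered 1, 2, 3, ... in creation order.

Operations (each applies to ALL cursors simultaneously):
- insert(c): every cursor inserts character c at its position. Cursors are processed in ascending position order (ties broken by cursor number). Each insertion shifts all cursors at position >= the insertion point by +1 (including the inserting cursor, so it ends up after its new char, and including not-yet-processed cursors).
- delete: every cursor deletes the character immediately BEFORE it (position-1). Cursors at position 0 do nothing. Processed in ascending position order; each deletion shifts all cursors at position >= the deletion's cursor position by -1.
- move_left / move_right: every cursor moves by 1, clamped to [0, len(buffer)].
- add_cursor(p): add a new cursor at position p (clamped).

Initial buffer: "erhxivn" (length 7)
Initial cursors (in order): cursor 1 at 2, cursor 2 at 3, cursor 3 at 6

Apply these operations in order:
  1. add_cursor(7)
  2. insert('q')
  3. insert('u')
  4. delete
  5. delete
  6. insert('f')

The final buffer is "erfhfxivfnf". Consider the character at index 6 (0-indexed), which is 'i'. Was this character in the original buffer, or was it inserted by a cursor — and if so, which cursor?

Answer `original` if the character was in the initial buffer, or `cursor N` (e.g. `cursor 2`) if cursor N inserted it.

After op 1 (add_cursor(7)): buffer="erhxivn" (len 7), cursors c1@2 c2@3 c3@6 c4@7, authorship .......
After op 2 (insert('q')): buffer="erqhqxivqnq" (len 11), cursors c1@3 c2@5 c3@9 c4@11, authorship ..1.2...3.4
After op 3 (insert('u')): buffer="erquhquxivqunqu" (len 15), cursors c1@4 c2@7 c3@12 c4@15, authorship ..11.22...33.44
After op 4 (delete): buffer="erqhqxivqnq" (len 11), cursors c1@3 c2@5 c3@9 c4@11, authorship ..1.2...3.4
After op 5 (delete): buffer="erhxivn" (len 7), cursors c1@2 c2@3 c3@6 c4@7, authorship .......
After op 6 (insert('f')): buffer="erfhfxivfnf" (len 11), cursors c1@3 c2@5 c3@9 c4@11, authorship ..1.2...3.4
Authorship (.=original, N=cursor N): . . 1 . 2 . . . 3 . 4
Index 6: author = original

Answer: original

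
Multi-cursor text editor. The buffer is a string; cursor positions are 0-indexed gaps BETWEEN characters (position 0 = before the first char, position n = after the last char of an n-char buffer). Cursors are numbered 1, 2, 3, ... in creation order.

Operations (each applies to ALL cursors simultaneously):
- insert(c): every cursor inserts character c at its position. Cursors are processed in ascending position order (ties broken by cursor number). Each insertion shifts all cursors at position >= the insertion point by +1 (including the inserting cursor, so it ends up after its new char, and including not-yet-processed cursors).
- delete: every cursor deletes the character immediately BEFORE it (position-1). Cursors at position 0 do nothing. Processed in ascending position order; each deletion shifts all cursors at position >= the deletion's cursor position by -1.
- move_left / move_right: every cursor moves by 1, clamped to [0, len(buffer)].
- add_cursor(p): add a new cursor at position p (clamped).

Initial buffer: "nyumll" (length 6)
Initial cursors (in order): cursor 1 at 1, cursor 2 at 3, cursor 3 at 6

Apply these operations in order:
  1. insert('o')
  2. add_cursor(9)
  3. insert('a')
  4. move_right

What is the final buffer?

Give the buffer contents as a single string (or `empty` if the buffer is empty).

Answer: noayuoamlloaa

Derivation:
After op 1 (insert('o')): buffer="noyuomllo" (len 9), cursors c1@2 c2@5 c3@9, authorship .1..2...3
After op 2 (add_cursor(9)): buffer="noyuomllo" (len 9), cursors c1@2 c2@5 c3@9 c4@9, authorship .1..2...3
After op 3 (insert('a')): buffer="noayuoamlloaa" (len 13), cursors c1@3 c2@7 c3@13 c4@13, authorship .11..22...334
After op 4 (move_right): buffer="noayuoamlloaa" (len 13), cursors c1@4 c2@8 c3@13 c4@13, authorship .11..22...334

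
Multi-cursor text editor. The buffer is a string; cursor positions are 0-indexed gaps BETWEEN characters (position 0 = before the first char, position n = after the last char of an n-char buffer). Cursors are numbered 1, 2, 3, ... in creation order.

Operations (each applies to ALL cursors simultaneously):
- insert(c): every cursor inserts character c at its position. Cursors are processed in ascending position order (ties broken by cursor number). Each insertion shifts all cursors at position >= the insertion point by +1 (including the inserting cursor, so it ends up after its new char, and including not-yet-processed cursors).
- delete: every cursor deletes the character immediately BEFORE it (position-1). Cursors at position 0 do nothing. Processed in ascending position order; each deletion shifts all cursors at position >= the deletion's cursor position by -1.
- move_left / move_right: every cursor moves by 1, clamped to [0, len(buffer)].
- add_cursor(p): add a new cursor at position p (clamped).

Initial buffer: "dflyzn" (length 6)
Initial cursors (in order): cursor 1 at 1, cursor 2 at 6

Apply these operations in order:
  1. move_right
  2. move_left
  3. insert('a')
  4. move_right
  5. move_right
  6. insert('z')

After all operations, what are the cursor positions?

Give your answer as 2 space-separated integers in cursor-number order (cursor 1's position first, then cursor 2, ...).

After op 1 (move_right): buffer="dflyzn" (len 6), cursors c1@2 c2@6, authorship ......
After op 2 (move_left): buffer="dflyzn" (len 6), cursors c1@1 c2@5, authorship ......
After op 3 (insert('a')): buffer="daflyzan" (len 8), cursors c1@2 c2@7, authorship .1....2.
After op 4 (move_right): buffer="daflyzan" (len 8), cursors c1@3 c2@8, authorship .1....2.
After op 5 (move_right): buffer="daflyzan" (len 8), cursors c1@4 c2@8, authorship .1....2.
After op 6 (insert('z')): buffer="daflzyzanz" (len 10), cursors c1@5 c2@10, authorship .1..1..2.2

Answer: 5 10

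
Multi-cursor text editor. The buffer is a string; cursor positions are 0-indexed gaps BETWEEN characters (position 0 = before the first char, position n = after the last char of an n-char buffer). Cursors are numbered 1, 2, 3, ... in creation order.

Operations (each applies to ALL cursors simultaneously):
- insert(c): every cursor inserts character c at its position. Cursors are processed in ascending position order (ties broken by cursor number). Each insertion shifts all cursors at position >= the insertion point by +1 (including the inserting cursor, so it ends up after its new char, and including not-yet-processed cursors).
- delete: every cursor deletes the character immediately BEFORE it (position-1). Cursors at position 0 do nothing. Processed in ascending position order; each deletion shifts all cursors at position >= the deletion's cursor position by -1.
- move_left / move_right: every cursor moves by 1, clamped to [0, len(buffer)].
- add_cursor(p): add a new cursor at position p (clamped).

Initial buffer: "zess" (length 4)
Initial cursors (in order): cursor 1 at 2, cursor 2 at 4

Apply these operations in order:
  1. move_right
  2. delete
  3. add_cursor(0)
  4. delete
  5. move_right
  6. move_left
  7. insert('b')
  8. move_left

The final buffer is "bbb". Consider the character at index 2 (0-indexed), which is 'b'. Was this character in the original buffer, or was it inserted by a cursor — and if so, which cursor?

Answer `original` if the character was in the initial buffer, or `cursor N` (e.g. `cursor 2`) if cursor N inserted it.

Answer: cursor 3

Derivation:
After op 1 (move_right): buffer="zess" (len 4), cursors c1@3 c2@4, authorship ....
After op 2 (delete): buffer="ze" (len 2), cursors c1@2 c2@2, authorship ..
After op 3 (add_cursor(0)): buffer="ze" (len 2), cursors c3@0 c1@2 c2@2, authorship ..
After op 4 (delete): buffer="" (len 0), cursors c1@0 c2@0 c3@0, authorship 
After op 5 (move_right): buffer="" (len 0), cursors c1@0 c2@0 c3@0, authorship 
After op 6 (move_left): buffer="" (len 0), cursors c1@0 c2@0 c3@0, authorship 
After op 7 (insert('b')): buffer="bbb" (len 3), cursors c1@3 c2@3 c3@3, authorship 123
After op 8 (move_left): buffer="bbb" (len 3), cursors c1@2 c2@2 c3@2, authorship 123
Authorship (.=original, N=cursor N): 1 2 3
Index 2: author = 3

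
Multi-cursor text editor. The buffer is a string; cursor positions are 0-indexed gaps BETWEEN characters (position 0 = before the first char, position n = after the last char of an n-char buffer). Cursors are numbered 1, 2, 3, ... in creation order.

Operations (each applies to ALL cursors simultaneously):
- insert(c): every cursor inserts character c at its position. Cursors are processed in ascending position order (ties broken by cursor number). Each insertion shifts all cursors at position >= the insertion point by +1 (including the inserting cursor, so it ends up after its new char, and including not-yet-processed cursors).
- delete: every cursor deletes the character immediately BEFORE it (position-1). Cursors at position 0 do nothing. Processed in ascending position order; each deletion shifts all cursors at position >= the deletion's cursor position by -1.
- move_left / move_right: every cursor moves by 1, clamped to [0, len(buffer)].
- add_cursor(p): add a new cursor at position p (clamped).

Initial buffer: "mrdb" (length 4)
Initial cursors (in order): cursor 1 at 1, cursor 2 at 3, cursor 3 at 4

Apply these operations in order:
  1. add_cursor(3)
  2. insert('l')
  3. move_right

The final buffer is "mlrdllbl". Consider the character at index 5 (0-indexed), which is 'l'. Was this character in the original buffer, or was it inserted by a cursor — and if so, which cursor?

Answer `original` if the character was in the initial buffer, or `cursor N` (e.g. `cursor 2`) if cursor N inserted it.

Answer: cursor 4

Derivation:
After op 1 (add_cursor(3)): buffer="mrdb" (len 4), cursors c1@1 c2@3 c4@3 c3@4, authorship ....
After op 2 (insert('l')): buffer="mlrdllbl" (len 8), cursors c1@2 c2@6 c4@6 c3@8, authorship .1..24.3
After op 3 (move_right): buffer="mlrdllbl" (len 8), cursors c1@3 c2@7 c4@7 c3@8, authorship .1..24.3
Authorship (.=original, N=cursor N): . 1 . . 2 4 . 3
Index 5: author = 4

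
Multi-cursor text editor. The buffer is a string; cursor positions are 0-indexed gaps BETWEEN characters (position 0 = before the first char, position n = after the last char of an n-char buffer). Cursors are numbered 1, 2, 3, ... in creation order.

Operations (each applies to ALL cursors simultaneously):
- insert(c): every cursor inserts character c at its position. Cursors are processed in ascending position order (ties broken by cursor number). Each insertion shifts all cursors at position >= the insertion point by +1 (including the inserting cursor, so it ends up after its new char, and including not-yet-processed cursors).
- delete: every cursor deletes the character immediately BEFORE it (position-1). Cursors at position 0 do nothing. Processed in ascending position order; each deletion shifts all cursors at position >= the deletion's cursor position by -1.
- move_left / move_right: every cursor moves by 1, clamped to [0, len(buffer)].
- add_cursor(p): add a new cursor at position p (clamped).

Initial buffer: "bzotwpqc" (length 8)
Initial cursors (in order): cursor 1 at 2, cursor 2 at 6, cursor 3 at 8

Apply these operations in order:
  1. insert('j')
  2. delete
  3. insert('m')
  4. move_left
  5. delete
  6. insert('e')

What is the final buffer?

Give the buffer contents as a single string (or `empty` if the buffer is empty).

Answer: bemotwemqem

Derivation:
After op 1 (insert('j')): buffer="bzjotwpjqcj" (len 11), cursors c1@3 c2@8 c3@11, authorship ..1....2..3
After op 2 (delete): buffer="bzotwpqc" (len 8), cursors c1@2 c2@6 c3@8, authorship ........
After op 3 (insert('m')): buffer="bzmotwpmqcm" (len 11), cursors c1@3 c2@8 c3@11, authorship ..1....2..3
After op 4 (move_left): buffer="bzmotwpmqcm" (len 11), cursors c1@2 c2@7 c3@10, authorship ..1....2..3
After op 5 (delete): buffer="bmotwmqm" (len 8), cursors c1@1 c2@5 c3@7, authorship .1...2.3
After op 6 (insert('e')): buffer="bemotwemqem" (len 11), cursors c1@2 c2@7 c3@10, authorship .11...22.33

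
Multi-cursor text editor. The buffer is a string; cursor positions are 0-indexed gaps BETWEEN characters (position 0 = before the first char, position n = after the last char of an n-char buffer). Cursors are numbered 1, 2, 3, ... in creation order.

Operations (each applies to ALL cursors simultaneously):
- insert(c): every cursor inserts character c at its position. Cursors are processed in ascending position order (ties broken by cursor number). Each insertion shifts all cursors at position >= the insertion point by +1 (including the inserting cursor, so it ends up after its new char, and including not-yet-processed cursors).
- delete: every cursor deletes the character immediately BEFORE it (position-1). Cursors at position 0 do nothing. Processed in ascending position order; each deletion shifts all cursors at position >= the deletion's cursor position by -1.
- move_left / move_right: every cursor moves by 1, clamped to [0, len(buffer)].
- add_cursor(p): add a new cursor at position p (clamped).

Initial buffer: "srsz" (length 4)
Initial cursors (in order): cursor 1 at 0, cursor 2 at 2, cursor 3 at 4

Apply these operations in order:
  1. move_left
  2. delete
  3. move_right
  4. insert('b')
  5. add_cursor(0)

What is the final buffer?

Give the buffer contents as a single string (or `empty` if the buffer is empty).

Answer: rbbzb

Derivation:
After op 1 (move_left): buffer="srsz" (len 4), cursors c1@0 c2@1 c3@3, authorship ....
After op 2 (delete): buffer="rz" (len 2), cursors c1@0 c2@0 c3@1, authorship ..
After op 3 (move_right): buffer="rz" (len 2), cursors c1@1 c2@1 c3@2, authorship ..
After op 4 (insert('b')): buffer="rbbzb" (len 5), cursors c1@3 c2@3 c3@5, authorship .12.3
After op 5 (add_cursor(0)): buffer="rbbzb" (len 5), cursors c4@0 c1@3 c2@3 c3@5, authorship .12.3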